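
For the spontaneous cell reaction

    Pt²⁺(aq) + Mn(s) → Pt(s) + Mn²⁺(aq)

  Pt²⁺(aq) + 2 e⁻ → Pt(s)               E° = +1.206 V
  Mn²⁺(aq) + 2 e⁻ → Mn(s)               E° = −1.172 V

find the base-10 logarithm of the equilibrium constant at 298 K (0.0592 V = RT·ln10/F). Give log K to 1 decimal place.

log K = 80.3

The Pt²⁺/Pt couple is reduced (cathode); E°cell = +1.206 − (−1.172) = +2.378 V with n = 2.
At equilibrium E = 0, so log K = nE°cell / 0.0592 = (2)(+2.378) / 0.0592 = 80.3.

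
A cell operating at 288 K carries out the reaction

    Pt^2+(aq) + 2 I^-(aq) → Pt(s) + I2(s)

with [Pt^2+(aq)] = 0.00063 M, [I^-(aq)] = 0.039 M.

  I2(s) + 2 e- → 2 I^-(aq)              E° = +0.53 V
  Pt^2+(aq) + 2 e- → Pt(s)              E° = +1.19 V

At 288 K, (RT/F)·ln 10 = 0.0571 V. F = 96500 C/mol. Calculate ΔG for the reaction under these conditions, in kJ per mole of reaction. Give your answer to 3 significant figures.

The standard cell potential is +1.19 − (+0.53) = +0.66 V, with n = 2 electrons in the balanced equation.
Q = 1 / ([Pt^2+(aq)]·[I^-(aq)]^2) = 1.04×10^6, so log Q = 6.019 and E = +0.66 − (0.0571/2)(6.019) = +0.4882 V.
ΔG = −nFE = −(2)(96500)(+0.4882) J/mol = −94.2 kJ/mol.

−94.2 kJ/mol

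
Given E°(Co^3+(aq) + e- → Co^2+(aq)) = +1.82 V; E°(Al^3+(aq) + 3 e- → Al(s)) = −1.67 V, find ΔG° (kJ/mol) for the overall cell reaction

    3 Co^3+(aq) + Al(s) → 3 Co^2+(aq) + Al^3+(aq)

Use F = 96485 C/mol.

In the reaction as written Co^3+(aq) is reduced, so the Co³⁺/Co²⁺ couple is the cathode and Al³⁺/Al is the anode.
E°cell = +1.82 − (−1.67) = +3.49 V; balancing electrons gives n = 3.
ΔG° = −nFE°cell = −(3)(96485)(+3.49) J/mol = −1010 kJ/mol.

−1010 kJ/mol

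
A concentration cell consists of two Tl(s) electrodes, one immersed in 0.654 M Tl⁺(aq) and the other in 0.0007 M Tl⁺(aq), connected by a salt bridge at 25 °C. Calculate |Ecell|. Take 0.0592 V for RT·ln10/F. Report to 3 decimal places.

0.176 V

For a concentration cell E°cell = 0, since both electrodes use the same couple.
The compartment with the higher Tl⁺(aq) concentration (0.654 M) acts as the cathode; ions are reduced there and produced at the dilute (0.0007 M) anode.
With n = 1, Ecell = −(0.0592/1)·log([dilute]/[conc]) = −(0.0592/1)·log(0.0007/0.654) = +0.176 V.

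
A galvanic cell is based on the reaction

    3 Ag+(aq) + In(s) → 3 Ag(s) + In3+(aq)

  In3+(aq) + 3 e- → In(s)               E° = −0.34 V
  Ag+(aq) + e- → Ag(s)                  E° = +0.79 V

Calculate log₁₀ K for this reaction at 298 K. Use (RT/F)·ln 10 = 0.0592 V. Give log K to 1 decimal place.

log K = 57.3

The Ag⁺/Ag couple is reduced (cathode); E°cell = +0.79 − (−0.34) = +1.13 V with n = 3.
At equilibrium E = 0, so log K = nE°cell / 0.0592 = (3)(+1.13) / 0.0592 = 57.3.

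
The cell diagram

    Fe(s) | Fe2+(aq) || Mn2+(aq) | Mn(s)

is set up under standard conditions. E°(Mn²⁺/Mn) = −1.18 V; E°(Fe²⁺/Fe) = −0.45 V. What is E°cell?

By convention the left-hand electrode in cell notation is the anode (oxidation) and the right-hand electrode is the cathode (reduction).
E°cell = E°(right) − E°(left) = −1.18 − (−0.45) = −0.73 V.
The negative sign shows that, as written, the cell would require an external voltage to drive the reaction.

−0.73 V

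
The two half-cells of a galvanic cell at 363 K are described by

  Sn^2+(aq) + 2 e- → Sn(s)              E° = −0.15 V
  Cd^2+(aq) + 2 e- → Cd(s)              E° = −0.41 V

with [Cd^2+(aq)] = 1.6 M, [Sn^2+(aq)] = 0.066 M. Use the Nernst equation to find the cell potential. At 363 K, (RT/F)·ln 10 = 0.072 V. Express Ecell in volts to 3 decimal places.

Sn²⁺/Sn is reduced (cathode, E° = −0.15 V) and Cd²⁺/Cd is oxidized (anode).
E°cell = −0.15 − (−0.41) = +0.26 V, with n = 2 electrons transferred.
For the overall reaction Sn^2+(aq) + Cd(s) → Sn(s) + Cd^2+(aq), Q = [Cd^2+(aq)] / [Sn^2+(aq)] = 24.2, giving log Q = 1.385.
By the Nernst equation, E = +0.26 − (0.072/2)·(1.385) = +0.210 V.

+0.210 V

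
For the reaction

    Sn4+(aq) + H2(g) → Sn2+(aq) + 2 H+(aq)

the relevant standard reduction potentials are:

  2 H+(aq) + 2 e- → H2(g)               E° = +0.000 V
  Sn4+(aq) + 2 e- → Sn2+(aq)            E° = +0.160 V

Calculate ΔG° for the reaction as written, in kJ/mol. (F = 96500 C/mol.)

−30.9 kJ/mol

In the reaction as written Sn4+(aq) is reduced, so the Sn⁴⁺/Sn²⁺ couple is the cathode and 2H⁺/H₂ is the anode.
E°cell = +0.160 − (+0.000) = +0.160 V; balancing electrons gives n = 2.
ΔG° = −nFE°cell = −(2)(96500)(+0.160) J/mol = −30.9 kJ/mol.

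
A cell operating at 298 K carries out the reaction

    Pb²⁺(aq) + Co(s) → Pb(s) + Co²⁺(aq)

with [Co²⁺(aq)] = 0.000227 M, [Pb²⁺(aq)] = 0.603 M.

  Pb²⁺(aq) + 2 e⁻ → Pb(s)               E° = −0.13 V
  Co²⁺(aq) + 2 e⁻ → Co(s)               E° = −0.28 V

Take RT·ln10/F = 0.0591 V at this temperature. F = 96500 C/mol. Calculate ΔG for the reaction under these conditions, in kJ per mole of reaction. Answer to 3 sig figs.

With Pb²⁺/Pb reduced at the cathode, E°cell = −0.13 − (−0.28) = +0.15 V and n = 2.
Q = [Co²⁺(aq)] / [Pb²⁺(aq)] = 0.000376, so log Q = −3.424 and E = +0.15 − (0.0591/2)(−3.424) = +0.2512 V.
Finally ΔG = −nFE = −(2)(96500 C/mol)(+0.2512 V) = −48.5 kJ/mol.

−48.5 kJ/mol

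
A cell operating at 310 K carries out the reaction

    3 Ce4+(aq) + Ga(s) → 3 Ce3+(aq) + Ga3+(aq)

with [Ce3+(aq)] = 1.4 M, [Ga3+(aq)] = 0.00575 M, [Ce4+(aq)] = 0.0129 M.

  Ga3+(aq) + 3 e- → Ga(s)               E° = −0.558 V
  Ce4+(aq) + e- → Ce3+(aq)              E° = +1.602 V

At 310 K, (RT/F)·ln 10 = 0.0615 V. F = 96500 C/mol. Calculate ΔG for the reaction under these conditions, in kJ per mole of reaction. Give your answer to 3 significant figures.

With Ce⁴⁺/Ce³⁺ reduced at the cathode, E°cell = +1.602 − (−0.558) = +2.160 V and n = 3.
Q = ([Ce3+(aq)]^3·[Ga3+(aq)]) / [Ce4+(aq)]^3 = 7.35×10^3, so log Q = 3.866 and E = +2.160 − (0.0615/3)(3.866) = +2.0807 V.
Finally ΔG = −nFE = −(3)(96500 C/mol)(+2.0807 V) = −602 kJ/mol.

−602 kJ/mol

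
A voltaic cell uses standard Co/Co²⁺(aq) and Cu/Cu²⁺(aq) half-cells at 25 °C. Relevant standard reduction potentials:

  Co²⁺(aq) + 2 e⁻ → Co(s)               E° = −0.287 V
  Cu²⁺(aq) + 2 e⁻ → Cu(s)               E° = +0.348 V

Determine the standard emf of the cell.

Of the two couples in this cell, the one with the more positive reduction potential is reduced at the cathode: here that is Cu²⁺/Cu (+0.348 V); Co²⁺/Co (−0.287 V) is the anode.
E°cell = E°(cathode) − E°(anode) = +0.348 − (−0.287) = +0.635 V.

+0.635 V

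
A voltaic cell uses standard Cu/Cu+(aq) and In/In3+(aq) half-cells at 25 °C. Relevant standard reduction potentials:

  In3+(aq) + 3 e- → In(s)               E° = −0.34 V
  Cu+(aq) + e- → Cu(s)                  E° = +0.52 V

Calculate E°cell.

+0.86 V

The Cu⁺/Cu couple has the higher E°, so Cu ion is reduced (cathode) and In is oxidized (anode).
E°cell = E°(cathode) − E°(anode) = +0.52 − (−0.34) = +0.86 V.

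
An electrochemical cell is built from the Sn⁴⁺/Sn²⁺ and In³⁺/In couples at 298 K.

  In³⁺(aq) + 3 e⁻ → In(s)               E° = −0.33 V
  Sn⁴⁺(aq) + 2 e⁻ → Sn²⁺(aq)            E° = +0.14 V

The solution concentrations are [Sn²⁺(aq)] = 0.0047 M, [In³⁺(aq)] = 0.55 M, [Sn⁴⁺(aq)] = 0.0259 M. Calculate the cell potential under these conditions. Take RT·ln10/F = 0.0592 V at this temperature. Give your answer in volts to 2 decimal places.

The Sn⁴⁺/Sn²⁺ couple has the more positive E°, so it is the cathode; In³⁺/In is the anode.
E°cell = E°cat − E°an = +0.14 − (−0.33) = +0.47 V; n = 6.
Balancing gives 3 Sn⁴⁺(aq) + 2 In(s) → 3 Sn²⁺(aq) + 2 In³⁺(aq); hence Q = ([Sn²⁺(aq)]^3·[In³⁺(aq)]^2) / [Sn⁴⁺(aq)]^3 = 0.00181 (log Q = −2.743).
By the Nernst equation, E = +0.47 − (0.0592/6)·(−2.743) = +0.50 V.

+0.50 V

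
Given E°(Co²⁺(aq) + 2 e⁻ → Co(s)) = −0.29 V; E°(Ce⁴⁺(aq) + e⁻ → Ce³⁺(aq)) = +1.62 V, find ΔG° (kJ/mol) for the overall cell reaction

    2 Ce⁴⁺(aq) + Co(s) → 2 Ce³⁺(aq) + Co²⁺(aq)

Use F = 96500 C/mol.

−369 kJ/mol

In the reaction as written Ce⁴⁺(aq) is reduced, so the Ce⁴⁺/Ce³⁺ couple is the cathode and Co²⁺/Co is the anode.
E°cell = +1.62 − (−0.29) = +1.91 V; balancing electrons gives n = 2.
ΔG° = −nFE°cell = −(2)(96500)(+1.91) J/mol = −369 kJ/mol.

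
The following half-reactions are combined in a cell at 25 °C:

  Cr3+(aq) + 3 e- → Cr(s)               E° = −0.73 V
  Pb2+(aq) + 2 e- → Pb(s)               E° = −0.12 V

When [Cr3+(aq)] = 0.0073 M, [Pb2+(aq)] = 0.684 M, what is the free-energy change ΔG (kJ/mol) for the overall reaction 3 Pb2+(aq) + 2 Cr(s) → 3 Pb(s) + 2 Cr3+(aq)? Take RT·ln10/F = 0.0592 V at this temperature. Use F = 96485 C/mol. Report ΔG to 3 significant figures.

−375 kJ/mol

The standard cell potential is −0.12 − (−0.73) = +0.61 V, with n = 6 electrons in the balanced equation.
The reaction quotient is [Cr3+(aq)]^2 / [Pb2+(aq)]^3 = 0.000167; by Nernst, E = +0.61 − (0.0592/6)(−3.779) = +0.6473 V.
Finally ΔG = −nFE = −(6)(96485 C/mol)(+0.6473 V) = −375 kJ/mol.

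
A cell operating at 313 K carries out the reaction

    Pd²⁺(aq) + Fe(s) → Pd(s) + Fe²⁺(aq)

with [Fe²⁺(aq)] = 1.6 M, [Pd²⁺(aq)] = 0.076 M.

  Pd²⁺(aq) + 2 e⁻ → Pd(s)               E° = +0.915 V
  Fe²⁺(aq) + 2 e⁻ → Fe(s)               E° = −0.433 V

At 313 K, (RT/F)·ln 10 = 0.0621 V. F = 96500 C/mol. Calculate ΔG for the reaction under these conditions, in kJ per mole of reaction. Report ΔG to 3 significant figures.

E°cell = +0.915 − (−0.433) = +1.348 V; the balanced reaction transfers n = 2 electrons.
Here Q = [Fe²⁺(aq)] / [Pd²⁺(aq)] = 21.1 (log Q = 1.323), giving E = +1.348 − (0.0621/2)·(1.323) = +1.3069 V.
ΔG = −nFE = −(2)(96500)(+1.3069) J/mol = −252 kJ/mol.

−252 kJ/mol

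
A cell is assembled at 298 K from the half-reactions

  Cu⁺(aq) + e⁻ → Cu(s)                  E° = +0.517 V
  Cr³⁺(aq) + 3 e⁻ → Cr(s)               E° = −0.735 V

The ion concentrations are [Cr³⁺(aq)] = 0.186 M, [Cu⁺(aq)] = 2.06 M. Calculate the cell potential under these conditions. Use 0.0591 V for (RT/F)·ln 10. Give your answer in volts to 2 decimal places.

Cu⁺/Cu is reduced (cathode, E° = +0.517 V) and Cr³⁺/Cr is oxidized (anode).
E°cell = +0.517 − (−0.735) = +1.252 V, with n = 3 electrons transferred.
The balanced reaction is 3 Cu⁺(aq) + Cr(s) → 3 Cu(s) + Cr³⁺(aq), so Q = [Cr³⁺(aq)] / [Cu⁺(aq)]^3 = 0.0213 and log Q = −1.672.
By the Nernst equation, E = +1.252 − (0.0591/3)·(−1.672) = +1.28 V.

+1.28 V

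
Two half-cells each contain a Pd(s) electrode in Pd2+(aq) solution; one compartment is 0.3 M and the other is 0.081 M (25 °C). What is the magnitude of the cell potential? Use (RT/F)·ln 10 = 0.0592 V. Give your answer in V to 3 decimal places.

0.017 V

For a concentration cell E°cell = 0, since both electrodes use the same couple.
The compartment with the higher Pd2+(aq) concentration (0.3 M) acts as the cathode; ions are reduced there and produced at the dilute (0.081 M) anode.
With n = 2, Ecell = −(0.0592/2)·log([dilute]/[conc]) = −(0.0592/2)·log(0.081/0.3) = +0.017 V.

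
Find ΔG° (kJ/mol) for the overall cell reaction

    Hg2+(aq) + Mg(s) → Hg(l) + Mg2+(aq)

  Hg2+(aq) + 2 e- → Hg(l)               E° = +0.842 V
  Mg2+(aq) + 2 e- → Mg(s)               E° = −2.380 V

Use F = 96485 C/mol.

−622 kJ/mol

In the reaction as written Hg2+(aq) is reduced, so the Hg²⁺/Hg couple is the cathode and Mg²⁺/Mg is the anode.
E°cell = +0.842 − (−2.380) = +3.222 V; balancing electrons gives n = 2.
ΔG° = −nFE°cell = −(2)(96485)(+3.222) J/mol = −622 kJ/mol.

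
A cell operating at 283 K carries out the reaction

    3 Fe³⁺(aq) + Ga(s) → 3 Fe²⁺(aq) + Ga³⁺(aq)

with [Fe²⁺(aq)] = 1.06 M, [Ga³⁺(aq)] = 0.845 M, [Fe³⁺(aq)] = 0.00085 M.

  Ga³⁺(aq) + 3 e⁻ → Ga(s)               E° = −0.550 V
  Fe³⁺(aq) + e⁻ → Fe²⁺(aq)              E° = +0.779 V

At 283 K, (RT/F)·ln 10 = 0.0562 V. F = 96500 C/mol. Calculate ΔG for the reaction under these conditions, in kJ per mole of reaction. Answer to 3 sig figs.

−335 kJ/mol

With Fe³⁺/Fe²⁺ reduced at the cathode, E°cell = +0.779 − (−0.550) = +1.329 V and n = 3.
Q = ([Fe²⁺(aq)]^3·[Ga³⁺(aq)]) / [Fe³⁺(aq)]^3 = 1.64×10^9, so log Q = 9.215 and E = +1.329 − (0.0562/3)(9.215) = +1.1564 V.
Finally ΔG = −nFE = −(3)(96500 C/mol)(+1.1564 V) = −335 kJ/mol.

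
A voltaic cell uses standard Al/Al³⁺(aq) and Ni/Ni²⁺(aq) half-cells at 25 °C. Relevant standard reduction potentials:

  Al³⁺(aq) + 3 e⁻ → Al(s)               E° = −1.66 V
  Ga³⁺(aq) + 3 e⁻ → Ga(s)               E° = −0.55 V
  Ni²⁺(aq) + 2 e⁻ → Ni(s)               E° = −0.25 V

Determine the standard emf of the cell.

Of the two couples in this cell, the one with the more positive reduction potential is reduced at the cathode: here that is Ni²⁺/Ni (−0.25 V); Al³⁺/Al (−1.66 V) is the anode.
E°cell = E°(cathode) − E°(anode) = −0.25 − (−1.66) = +1.41 V.

+1.41 V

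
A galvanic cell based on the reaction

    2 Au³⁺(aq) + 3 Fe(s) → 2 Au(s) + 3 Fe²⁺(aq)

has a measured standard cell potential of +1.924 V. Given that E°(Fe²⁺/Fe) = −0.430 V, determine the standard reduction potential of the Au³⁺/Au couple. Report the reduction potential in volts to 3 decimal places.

In the reaction as written the Au³⁺/Au couple is reduced (cathode) and Fe²⁺/Fe is oxidized (anode), so E°cell = E°(Au³⁺/Au) − E°(Fe²⁺/Fe).
E°(Au³⁺/Au) = E°cell + E°(anode) = +1.924 + (−0.430) = +1.494 V.

+1.494 V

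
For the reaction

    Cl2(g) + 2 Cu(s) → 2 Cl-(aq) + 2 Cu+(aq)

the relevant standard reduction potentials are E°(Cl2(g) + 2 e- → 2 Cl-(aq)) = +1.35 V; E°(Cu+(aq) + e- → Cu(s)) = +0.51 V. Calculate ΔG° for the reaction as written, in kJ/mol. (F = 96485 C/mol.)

−162 kJ/mol

In the reaction as written Cl2(g) is reduced, so the Cl₂/Cl⁻ couple is the cathode and Cu⁺/Cu is the anode.
E°cell = +1.35 − (+0.51) = +0.84 V; balancing electrons gives n = 2.
ΔG° = −nFE°cell = −(2)(96485)(+0.84) J/mol = −162 kJ/mol.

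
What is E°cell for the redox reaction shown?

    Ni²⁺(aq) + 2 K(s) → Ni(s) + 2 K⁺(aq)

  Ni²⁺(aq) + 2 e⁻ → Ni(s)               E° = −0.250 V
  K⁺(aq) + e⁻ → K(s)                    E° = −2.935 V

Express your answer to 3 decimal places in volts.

+2.685 V

In the reaction as written, Ni²⁺(aq) is reduced (cathode) and K⁺(aq) is produced by oxidation at the anode.
E°cell = E°(cathode) − E°(anode) = −0.250 − (−2.935) = +2.685 V.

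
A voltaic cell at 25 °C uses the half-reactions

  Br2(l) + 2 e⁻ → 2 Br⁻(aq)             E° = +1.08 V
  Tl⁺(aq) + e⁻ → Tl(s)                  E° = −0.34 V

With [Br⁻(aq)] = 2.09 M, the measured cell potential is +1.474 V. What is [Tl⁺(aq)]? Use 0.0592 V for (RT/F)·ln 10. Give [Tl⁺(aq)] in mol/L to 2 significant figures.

0.059 M

Br₂/Br⁻ is the cathode (higher E°); E°cell = +1.08 − (−0.34) = +1.42 V with n = 2.
Since E = E° − (0.0592/n)·log Q, log Q = n(E° − E)/0.0592 = −1.824.
Balancing electrons gives Br2(l) + 2 Tl(s) → 2 Br⁻(aq) + 2 Tl⁺(aq); thus Q = [Br⁻(aq)]^2·[Tl⁺(aq)]^2.
Solving for the unknown gives log [Tl⁺(aq)] = −1.232, so [Tl⁺(aq)] ≈ 0.059 M.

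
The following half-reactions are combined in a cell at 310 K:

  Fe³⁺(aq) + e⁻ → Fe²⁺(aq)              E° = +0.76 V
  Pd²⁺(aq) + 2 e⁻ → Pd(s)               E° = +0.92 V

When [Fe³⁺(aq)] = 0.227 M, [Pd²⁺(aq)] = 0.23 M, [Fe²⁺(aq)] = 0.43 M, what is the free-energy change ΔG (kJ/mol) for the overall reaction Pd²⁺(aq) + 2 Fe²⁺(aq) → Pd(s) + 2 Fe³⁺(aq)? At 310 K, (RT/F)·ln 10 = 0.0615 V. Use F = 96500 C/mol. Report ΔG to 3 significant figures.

E°cell = +0.92 − (+0.76) = +0.16 V; the balanced reaction transfers n = 2 electrons.
The reaction quotient is [Fe³⁺(aq)]^2 / ([Pd²⁺(aq)]·[Fe²⁺(aq)]^2) = 1.21; by Nernst, E = +0.16 − (0.0615/2)(0.083) = +0.1574 V.
Then ΔG = −nFE = −2 × 96500 × +0.1574 J/mol = −30.4 kJ/mol.

−30.4 kJ/mol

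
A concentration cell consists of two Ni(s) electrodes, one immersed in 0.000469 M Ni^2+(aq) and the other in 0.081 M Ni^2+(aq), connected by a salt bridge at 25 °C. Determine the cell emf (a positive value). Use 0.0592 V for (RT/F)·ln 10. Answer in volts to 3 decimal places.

For a concentration cell E°cell = 0, since both electrodes use the same couple.
The compartment with the higher Ni^2+(aq) concentration (0.081 M) acts as the cathode; ions are reduced there and produced at the dilute (0.000469 M) anode.
With n = 2, Ecell = −(0.0592/2)·log([dilute]/[conc]) = −(0.0592/2)·log(0.000469/0.081) = +0.066 V.

0.066 V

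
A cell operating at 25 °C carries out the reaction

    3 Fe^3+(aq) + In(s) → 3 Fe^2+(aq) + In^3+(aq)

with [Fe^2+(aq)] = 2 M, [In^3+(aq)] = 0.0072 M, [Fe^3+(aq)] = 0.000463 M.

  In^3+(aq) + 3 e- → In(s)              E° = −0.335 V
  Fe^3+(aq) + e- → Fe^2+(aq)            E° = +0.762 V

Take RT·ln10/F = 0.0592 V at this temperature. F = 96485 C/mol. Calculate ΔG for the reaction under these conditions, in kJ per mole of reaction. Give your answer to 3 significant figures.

The standard cell potential is +0.762 − (−0.335) = +1.097 V, with n = 3 electrons in the balanced equation.
The reaction quotient is ([Fe^2+(aq)]^3·[In^3+(aq)]) / [Fe^3+(aq)]^3 = 5.8×10^8; by Nernst, E = +1.097 − (0.0592/3)(8.764) = +0.9241 V.
ΔG = −nFE = −(3)(96485)(+0.9241) J/mol = −267 kJ/mol.

−267 kJ/mol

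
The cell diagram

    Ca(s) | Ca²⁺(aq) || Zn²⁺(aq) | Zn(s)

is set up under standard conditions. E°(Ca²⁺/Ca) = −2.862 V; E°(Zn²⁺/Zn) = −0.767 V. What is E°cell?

+2.095 V

By convention the left-hand electrode in cell notation is the anode (oxidation) and the right-hand electrode is the cathode (reduction).
E°cell = E°(right) − E°(left) = −0.767 − (−2.862) = +2.095 V.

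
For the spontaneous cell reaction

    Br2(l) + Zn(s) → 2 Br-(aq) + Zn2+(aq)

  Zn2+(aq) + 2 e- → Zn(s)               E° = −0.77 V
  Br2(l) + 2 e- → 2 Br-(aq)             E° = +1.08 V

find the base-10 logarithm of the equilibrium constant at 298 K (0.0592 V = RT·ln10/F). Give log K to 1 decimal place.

log K = 62.5

The Br₂/Br⁻ couple is reduced (cathode); E°cell = +1.08 − (−0.77) = +1.85 V with n = 2.
At equilibrium E = 0, so log K = nE°cell / 0.0592 = (2)(+1.85) / 0.0592 = 62.5.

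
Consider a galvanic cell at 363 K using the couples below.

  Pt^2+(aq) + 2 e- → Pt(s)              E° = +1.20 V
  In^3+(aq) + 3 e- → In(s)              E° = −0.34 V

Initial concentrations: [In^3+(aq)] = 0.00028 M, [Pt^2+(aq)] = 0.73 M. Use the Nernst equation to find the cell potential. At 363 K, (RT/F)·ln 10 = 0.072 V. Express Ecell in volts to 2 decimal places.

Pt²⁺/Pt is reduced (cathode, E° = +1.20 V) and In³⁺/In is oxidized (anode).
The standard potential is +1.20 − (−0.34) = +1.54 V and the balanced reaction transfers n = 6 electrons.
Balancing gives 3 Pt^2+(aq) + 2 In(s) → 3 Pt(s) + 2 In^3+(aq); hence Q = [In^3+(aq)]^2 / [Pt^2+(aq)]^3 = 2.02×10^−7 (log Q = −6.696).
By the Nernst equation, E = +1.54 − (0.072/6)·(−6.696) = +1.62 V.

+1.62 V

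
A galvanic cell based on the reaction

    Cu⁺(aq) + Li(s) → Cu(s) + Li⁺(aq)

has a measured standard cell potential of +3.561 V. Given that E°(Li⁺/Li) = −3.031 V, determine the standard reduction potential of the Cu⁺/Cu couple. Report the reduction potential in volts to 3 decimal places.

In the reaction as written the Cu⁺/Cu couple is reduced (cathode) and Li⁺/Li is oxidized (anode), so E°cell = E°(Cu⁺/Cu) − E°(Li⁺/Li).
E°(Cu⁺/Cu) = E°cell + E°(anode) = +3.561 + (−3.031) = +0.530 V.

+0.530 V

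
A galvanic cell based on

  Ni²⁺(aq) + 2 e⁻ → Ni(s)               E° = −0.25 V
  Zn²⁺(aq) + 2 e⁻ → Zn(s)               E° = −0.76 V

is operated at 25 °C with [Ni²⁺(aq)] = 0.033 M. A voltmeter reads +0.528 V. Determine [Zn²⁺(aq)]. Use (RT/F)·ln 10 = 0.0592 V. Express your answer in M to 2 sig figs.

0.0081 M

The Ni²⁺/Ni couple has the larger reduction potential, so it is the cathode: E°cell = −0.25 − (−0.76) = +0.51 V and n = 2.
Since E = E° − (0.0592/n)·log Q, log Q = n(E° − E)/0.0592 = −0.608.
Balancing electrons gives Ni²⁺(aq) + Zn(s) → Ni(s) + Zn²⁺(aq); thus Q = [Zn²⁺(aq)] / [Ni²⁺(aq)].
Isolating [Zn²⁺(aq)] in Q = 10^{−0.608} yields log [Zn²⁺(aq)] = −2.089, i.e. 0.0081 M.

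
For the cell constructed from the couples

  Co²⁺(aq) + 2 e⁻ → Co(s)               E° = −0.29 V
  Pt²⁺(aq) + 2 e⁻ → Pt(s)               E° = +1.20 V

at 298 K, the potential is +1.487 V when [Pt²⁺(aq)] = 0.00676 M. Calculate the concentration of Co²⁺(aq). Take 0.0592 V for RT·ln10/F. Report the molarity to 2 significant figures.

0.0085 M

With Pt²⁺/Pt at the cathode and Co²⁺/Co at the anode, E°cell = +1.20 − (−0.29) = +1.49 V (n = 2).
Since E = E° − (0.0592/n)·log Q, log Q = n(E° − E)/0.0592 = 0.101.
Balancing electrons gives Pt²⁺(aq) + Co(s) → Pt(s) + Co²⁺(aq); thus Q = [Co²⁺(aq)] / [Pt²⁺(aq)].
Substituting the known concentrations and solving, log [Co²⁺(aq)] = −2.069 and [Co²⁺(aq)] = 0.0085 M.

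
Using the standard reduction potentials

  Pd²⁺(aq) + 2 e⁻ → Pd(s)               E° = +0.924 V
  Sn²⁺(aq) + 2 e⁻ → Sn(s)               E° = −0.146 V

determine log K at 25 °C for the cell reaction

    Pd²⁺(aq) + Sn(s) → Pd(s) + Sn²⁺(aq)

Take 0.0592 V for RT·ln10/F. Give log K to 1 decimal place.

log K = 36.1

The Pd²⁺/Pd couple is reduced (cathode); E°cell = +0.924 − (−0.146) = +1.070 V with n = 2.
At equilibrium E = 0, so log K = nE°cell / 0.0592 = (2)(+1.070) / 0.0592 = 36.1.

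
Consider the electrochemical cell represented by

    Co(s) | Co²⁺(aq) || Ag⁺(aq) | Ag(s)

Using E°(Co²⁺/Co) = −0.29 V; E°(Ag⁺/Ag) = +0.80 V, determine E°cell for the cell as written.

+1.09 V

By convention the left-hand electrode in cell notation is the anode (oxidation) and the right-hand electrode is the cathode (reduction).
E°cell = E°(right) − E°(left) = +0.80 − (−0.29) = +1.09 V.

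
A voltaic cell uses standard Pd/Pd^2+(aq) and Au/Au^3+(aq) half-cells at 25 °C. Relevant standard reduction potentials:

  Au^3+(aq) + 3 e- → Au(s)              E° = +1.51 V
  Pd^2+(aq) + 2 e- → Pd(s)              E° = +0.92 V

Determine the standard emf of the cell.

Of the two couples in this cell, the one with the more positive reduction potential is reduced at the cathode: here that is Au³⁺/Au (+1.51 V); Pd²⁺/Pd (+0.92 V) is the anode.
E°cell = E°(cathode) − E°(anode) = +1.51 − (+0.92) = +0.59 V.

+0.59 V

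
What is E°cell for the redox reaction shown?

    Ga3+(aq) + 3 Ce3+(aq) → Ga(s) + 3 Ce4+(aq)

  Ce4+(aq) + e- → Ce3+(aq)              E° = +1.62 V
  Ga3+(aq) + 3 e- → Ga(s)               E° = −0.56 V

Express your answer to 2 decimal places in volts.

In the reaction as written, Ga3+(aq) is reduced (cathode) and Ce4+(aq) is produced by oxidation at the anode.
E°cell = E°(cathode) − E°(anode) = −0.56 − (+1.62) = −2.18 V.
The negative E°cell means the reaction is non-spontaneous in the direction written.

−2.18 V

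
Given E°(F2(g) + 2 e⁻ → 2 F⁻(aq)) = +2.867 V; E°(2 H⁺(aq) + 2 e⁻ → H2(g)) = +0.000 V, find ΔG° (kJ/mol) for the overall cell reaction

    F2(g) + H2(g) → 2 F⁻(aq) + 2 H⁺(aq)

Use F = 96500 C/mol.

In the reaction as written F2(g) is reduced, so the F₂/F⁻ couple is the cathode and 2H⁺/H₂ is the anode.
E°cell = +2.867 − (+0.000) = +2.867 V; balancing electrons gives n = 2.
ΔG° = −nFE°cell = −(2)(96500)(+2.867) J/mol = −553 kJ/mol.

−553 kJ/mol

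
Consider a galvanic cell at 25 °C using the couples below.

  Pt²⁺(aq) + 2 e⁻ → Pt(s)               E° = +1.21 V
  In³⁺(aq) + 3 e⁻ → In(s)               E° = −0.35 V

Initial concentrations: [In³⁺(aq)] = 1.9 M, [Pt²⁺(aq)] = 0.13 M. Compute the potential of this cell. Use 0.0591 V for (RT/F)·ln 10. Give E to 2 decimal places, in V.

+1.53 V

Since E°(Pt²⁺/Pt) > E°(In³⁺/In), Pt²⁺/Pt serves as the cathode.
E°cell = E°cat − E°an = +1.21 − (−0.35) = +1.56 V; n = 6.
The balanced reaction is 3 Pt²⁺(aq) + 2 In(s) → 3 Pt(s) + 2 In³⁺(aq), so Q = [In³⁺(aq)]^2 / [Pt²⁺(aq)]^3 = 1.64×10^3 and log Q = 3.216.
E = E° − (0.0591/n)·log Q = +1.56 − (0.0591/6)(3.216) = +1.53 V.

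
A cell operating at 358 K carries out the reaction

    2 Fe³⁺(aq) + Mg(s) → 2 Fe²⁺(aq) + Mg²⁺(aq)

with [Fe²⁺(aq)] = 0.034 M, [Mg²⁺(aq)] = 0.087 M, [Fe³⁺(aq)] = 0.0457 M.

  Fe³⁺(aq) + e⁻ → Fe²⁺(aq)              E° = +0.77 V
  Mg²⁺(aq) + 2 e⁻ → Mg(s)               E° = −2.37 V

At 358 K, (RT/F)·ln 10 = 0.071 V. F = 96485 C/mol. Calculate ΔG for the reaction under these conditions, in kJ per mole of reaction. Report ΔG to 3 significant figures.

−615 kJ/mol

With Fe³⁺/Fe²⁺ reduced at the cathode, E°cell = +0.77 − (−2.37) = +3.14 V and n = 2.
Q = ([Fe²⁺(aq)]^2·[Mg²⁺(aq)]) / [Fe³⁺(aq)]^2 = 0.0482, so log Q = −1.317 and E = +3.14 − (0.071/2)(−1.317) = +3.1868 V.
Then ΔG = −nFE = −2 × 96485 × +3.1868 J/mol = −615 kJ/mol.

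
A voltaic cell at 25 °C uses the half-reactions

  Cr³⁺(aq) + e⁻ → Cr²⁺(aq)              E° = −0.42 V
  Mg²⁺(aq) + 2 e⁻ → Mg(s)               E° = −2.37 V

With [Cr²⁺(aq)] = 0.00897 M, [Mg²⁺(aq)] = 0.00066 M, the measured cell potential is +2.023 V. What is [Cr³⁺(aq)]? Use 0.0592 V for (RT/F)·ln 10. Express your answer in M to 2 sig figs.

With Cr³⁺/Cr²⁺ at the cathode and Mg²⁺/Mg at the anode, E°cell = −0.42 − (−2.37) = +1.95 V (n = 2).
From the Nernst equation, log Q = n(E° − E)/0.0592 = 2·(+1.95 − (+2.023))/0.0592 = −2.466.
For 2 Cr³⁺(aq) + Mg(s) → 2 Cr²⁺(aq) + Mg²⁺(aq), the reaction quotient is Q = ([Cr²⁺(aq)]^2·[Mg²⁺(aq)]) / [Cr³⁺(aq)]^2.
Isolating [Cr³⁺(aq)] in Q = 10^{−2.466} yields log [Cr³⁺(aq)] = −2.404, i.e. 0.0039 M.

0.0039 M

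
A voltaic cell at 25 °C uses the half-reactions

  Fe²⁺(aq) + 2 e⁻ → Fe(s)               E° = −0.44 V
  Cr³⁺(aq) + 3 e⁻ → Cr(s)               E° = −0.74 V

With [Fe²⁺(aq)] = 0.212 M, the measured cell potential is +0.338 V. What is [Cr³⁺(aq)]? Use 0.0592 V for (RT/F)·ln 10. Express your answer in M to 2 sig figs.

0.0012 M

Fe²⁺/Fe is the cathode (higher E°); E°cell = −0.44 − (−0.74) = +0.30 V with n = 6.
Since E = E° − (0.0592/n)·log Q, log Q = n(E° − E)/0.0592 = −3.851.
Balancing electrons gives 3 Fe²⁺(aq) + 2 Cr(s) → 3 Fe(s) + 2 Cr³⁺(aq); thus Q = [Cr³⁺(aq)]^2 / [Fe²⁺(aq)]^3.
Substituting the known concentrations and solving, log [Cr³⁺(aq)] = −2.936 and [Cr³⁺(aq)] = 0.0012 M.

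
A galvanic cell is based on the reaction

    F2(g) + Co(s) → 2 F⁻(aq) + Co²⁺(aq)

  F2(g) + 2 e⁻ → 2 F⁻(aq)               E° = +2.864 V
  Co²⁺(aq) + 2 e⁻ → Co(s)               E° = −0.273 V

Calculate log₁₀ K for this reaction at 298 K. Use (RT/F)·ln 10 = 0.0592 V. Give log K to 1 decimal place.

log K = 106.0

The F₂/F⁻ couple is reduced (cathode); E°cell = +2.864 − (−0.273) = +3.137 V with n = 2.
At equilibrium E = 0, so log K = nE°cell / 0.0592 = (2)(+3.137) / 0.0592 = 106.0.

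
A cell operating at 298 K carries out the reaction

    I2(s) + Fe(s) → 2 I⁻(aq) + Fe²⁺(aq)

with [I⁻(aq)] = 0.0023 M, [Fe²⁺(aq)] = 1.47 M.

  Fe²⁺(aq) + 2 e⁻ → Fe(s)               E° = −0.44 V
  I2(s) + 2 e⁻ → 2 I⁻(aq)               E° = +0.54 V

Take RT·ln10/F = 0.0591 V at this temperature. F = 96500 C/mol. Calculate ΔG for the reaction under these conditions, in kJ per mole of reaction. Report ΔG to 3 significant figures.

E°cell = +0.54 − (−0.44) = +0.98 V; the balanced reaction transfers n = 2 electrons.
Q = [I⁻(aq)]^2·[Fe²⁺(aq)] = 7.78×10^−6, so log Q = −5.109 and E = +0.98 − (0.0591/2)(−5.109) = +1.1310 V.
ΔG = −nFE = −(2)(96500)(+1.1310) J/mol = −218 kJ/mol.

−218 kJ/mol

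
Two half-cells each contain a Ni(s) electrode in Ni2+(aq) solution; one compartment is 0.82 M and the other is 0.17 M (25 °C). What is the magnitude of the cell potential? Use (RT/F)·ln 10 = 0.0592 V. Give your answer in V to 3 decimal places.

0.020 V

For a concentration cell E°cell = 0, since both electrodes use the same couple.
The compartment with the higher Ni2+(aq) concentration (0.82 M) acts as the cathode; ions are reduced there and produced at the dilute (0.17 M) anode.
With n = 2, Ecell = −(0.0592/2)·log([dilute]/[conc]) = −(0.0592/2)·log(0.17/0.82) = +0.020 V.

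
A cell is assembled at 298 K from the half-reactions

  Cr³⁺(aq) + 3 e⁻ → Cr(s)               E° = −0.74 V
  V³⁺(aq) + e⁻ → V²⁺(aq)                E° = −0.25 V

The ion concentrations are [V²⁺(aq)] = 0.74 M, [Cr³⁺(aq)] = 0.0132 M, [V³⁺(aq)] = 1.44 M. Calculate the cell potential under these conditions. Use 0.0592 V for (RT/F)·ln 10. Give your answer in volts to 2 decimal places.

The V³⁺/V²⁺ couple has the more positive E°, so it is the cathode; Cr³⁺/Cr is the anode.
E°cell = −0.25 − (−0.74) = +0.49 V, with n = 3 electrons transferred.
The balanced reaction is 3 V³⁺(aq) + Cr(s) → 3 V²⁺(aq) + Cr³⁺(aq), so Q = ([V²⁺(aq)]^3·[Cr³⁺(aq)]) / [V³⁺(aq)]^3 = 0.00179 and log Q = −2.747.
By the Nernst equation, E = +0.49 − (0.0592/3)·(−2.747) = +0.54 V.

+0.54 V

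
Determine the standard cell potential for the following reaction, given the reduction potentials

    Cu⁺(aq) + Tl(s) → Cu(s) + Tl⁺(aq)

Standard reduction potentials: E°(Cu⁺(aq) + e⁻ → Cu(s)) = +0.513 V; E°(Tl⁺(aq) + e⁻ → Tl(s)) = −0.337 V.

+0.850 V

In the reaction as written, Cu⁺(aq) is reduced (cathode) and Tl⁺(aq) is produced by oxidation at the anode.
E°cell = E°(cathode) − E°(anode) = +0.513 − (−0.337) = +0.850 V.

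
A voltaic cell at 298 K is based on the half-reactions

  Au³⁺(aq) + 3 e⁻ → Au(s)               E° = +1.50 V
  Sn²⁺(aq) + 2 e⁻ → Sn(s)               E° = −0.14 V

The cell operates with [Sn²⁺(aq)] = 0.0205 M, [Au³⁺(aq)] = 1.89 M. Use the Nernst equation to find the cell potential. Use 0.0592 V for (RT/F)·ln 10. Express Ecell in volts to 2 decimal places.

The Au³⁺/Au couple has the more positive E°, so it is the cathode; Sn²⁺/Sn is the anode.
The standard potential is +1.50 − (−0.14) = +1.64 V and the balanced reaction transfers n = 6 electrons.
For the overall reaction 2 Au³⁺(aq) + 3 Sn(s) → 2 Au(s) + 3 Sn²⁺(aq), Q = [Sn²⁺(aq)]^3 / [Au³⁺(aq)]^2 = 2.41×10^−6, giving log Q = −5.618.
By the Nernst equation, E = +1.64 − (0.0592/6)·(−5.618) = +1.70 V.

+1.70 V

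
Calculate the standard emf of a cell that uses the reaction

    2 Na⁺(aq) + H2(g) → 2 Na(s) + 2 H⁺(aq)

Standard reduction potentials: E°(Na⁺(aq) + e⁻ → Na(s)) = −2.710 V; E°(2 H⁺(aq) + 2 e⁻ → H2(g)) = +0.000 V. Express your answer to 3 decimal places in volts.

In the reaction as written, Na⁺(aq) is reduced (cathode) and H⁺(aq) is produced by oxidation at the anode.
E°cell = E°(cathode) − E°(anode) = −2.710 − (+0.000) = −2.710 V.
The negative E°cell means the reaction is non-spontaneous in the direction written.

−2.710 V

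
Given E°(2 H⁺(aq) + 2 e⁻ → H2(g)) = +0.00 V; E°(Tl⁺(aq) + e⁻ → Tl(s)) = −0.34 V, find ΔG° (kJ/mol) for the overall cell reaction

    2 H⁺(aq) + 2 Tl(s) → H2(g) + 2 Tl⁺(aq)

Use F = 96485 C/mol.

−65.6 kJ/mol

In the reaction as written H⁺(aq) is reduced, so the 2H⁺/H₂ couple is the cathode and Tl⁺/Tl is the anode.
E°cell = +0.00 − (−0.34) = +0.34 V; balancing electrons gives n = 2.
ΔG° = −nFE°cell = −(2)(96485)(+0.34) J/mol = −65.6 kJ/mol.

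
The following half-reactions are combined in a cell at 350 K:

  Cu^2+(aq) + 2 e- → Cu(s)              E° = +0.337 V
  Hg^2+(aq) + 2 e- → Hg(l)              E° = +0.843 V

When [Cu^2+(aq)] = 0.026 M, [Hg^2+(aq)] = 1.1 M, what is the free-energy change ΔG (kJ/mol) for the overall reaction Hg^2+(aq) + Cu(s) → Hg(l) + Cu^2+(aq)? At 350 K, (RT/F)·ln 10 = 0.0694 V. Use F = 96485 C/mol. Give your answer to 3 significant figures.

The standard cell potential is +0.843 − (+0.337) = +0.506 V, with n = 2 electrons in the balanced equation.
Q = [Cu^2+(aq)] / [Hg^2+(aq)] = 0.0236, so log Q = −1.626 and E = +0.506 − (0.0694/2)(−1.626) = +0.5624 V.
Then ΔG = −nFE = −2 × 96485 × +0.5624 J/mol = −109 kJ/mol.

−109 kJ/mol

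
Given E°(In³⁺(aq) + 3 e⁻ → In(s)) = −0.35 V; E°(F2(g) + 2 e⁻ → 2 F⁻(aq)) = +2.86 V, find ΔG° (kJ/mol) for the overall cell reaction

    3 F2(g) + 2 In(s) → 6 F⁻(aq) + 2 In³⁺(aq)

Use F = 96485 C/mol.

−1858 kJ/mol

In the reaction as written F2(g) is reduced, so the F₂/F⁻ couple is the cathode and In³⁺/In is the anode.
E°cell = +2.86 − (−0.35) = +3.21 V; balancing electrons gives n = 6.
ΔG° = −nFE°cell = −(6)(96485)(+3.21) J/mol = −1858 kJ/mol.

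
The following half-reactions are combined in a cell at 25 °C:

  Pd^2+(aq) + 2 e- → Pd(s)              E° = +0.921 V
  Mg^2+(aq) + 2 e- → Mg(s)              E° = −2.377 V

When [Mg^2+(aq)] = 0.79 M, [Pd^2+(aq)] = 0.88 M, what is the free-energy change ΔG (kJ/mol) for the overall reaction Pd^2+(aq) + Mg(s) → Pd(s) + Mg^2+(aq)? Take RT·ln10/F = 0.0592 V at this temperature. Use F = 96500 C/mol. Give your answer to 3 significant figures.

−637 kJ/mol

The standard cell potential is +0.921 − (−2.377) = +3.298 V, with n = 2 electrons in the balanced equation.
Here Q = [Mg^2+(aq)] / [Pd^2+(aq)] = 0.898 (log Q = −0.047), giving E = +3.298 − (0.0592/2)·(−0.047) = +3.2994 V.
ΔG = −nFE = −(2)(96500)(+3.2994) J/mol = −637 kJ/mol.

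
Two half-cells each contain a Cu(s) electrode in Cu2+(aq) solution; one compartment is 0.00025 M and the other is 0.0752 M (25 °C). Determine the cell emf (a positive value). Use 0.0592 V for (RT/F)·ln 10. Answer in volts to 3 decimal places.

0.073 V

For a concentration cell E°cell = 0, since both electrodes use the same couple.
The compartment with the higher Cu2+(aq) concentration (0.0752 M) acts as the cathode; ions are reduced there and produced at the dilute (0.00025 M) anode.
With n = 2, Ecell = −(0.0592/2)·log([dilute]/[conc]) = −(0.0592/2)·log(0.00025/0.0752) = +0.073 V.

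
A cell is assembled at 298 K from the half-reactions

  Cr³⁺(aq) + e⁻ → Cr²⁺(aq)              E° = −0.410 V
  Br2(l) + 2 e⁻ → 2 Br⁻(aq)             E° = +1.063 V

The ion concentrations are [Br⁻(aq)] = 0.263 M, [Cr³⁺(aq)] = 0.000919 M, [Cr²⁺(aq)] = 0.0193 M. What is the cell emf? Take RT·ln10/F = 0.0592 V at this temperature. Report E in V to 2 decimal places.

Since E°(Br₂/Br⁻) > E°(Cr³⁺/Cr²⁺), Br₂/Br⁻ serves as the cathode.
E°cell = E°cat − E°an = +1.063 − (−0.410) = +1.473 V; n = 2.
For the overall reaction Br2(l) + 2 Cr²⁺(aq) → 2 Br⁻(aq) + 2 Cr³⁺(aq), Q = ([Br⁻(aq)]^2·[Cr³⁺(aq)]^2) / [Cr²⁺(aq)]^2 = 0.000157, giving log Q = −3.805.
Applying E = E° − (RT ln10/nF)·log Q gives +1.473 − (0.0592/2)(−3.805) = +1.59 V.

+1.59 V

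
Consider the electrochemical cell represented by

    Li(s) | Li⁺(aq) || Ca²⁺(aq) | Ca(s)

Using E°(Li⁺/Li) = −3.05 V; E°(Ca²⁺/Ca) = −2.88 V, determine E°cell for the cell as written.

+0.17 V

By convention the left-hand electrode in cell notation is the anode (oxidation) and the right-hand electrode is the cathode (reduction).
E°cell = E°(right) − E°(left) = −2.88 − (−3.05) = +0.17 V.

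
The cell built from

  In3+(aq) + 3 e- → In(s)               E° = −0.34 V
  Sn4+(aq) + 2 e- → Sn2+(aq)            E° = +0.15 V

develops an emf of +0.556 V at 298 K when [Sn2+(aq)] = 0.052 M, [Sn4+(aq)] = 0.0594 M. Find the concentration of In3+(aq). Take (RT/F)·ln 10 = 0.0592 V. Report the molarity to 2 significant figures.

0.00055 M

The Sn⁴⁺/Sn²⁺ couple has the larger reduction potential, so it is the cathode: E°cell = +0.15 − (−0.34) = +0.49 V and n = 6.
Rearranging E = E° − (0.0592/n)·log Q gives log Q = 6(+0.49 − (+0.556))/0.0592 = −6.689.
For 3 Sn4+(aq) + 2 In(s) → 3 Sn2+(aq) + 2 In3+(aq), the reaction quotient is Q = ([Sn2+(aq)]^3·[In3+(aq)]^2) / [Sn4+(aq)]^3.
Solving for the unknown gives log [In3+(aq)] = −3.258, so [In3+(aq)] ≈ 0.00055 M.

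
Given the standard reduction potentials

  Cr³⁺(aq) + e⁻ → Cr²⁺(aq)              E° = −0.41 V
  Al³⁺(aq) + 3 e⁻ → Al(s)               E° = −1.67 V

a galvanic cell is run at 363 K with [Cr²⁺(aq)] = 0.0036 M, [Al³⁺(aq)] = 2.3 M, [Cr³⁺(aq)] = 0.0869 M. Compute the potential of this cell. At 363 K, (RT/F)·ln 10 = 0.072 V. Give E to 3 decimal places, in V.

+1.351 V

Cr³⁺/Cr²⁺ is reduced (cathode, E° = −0.41 V) and Al³⁺/Al is oxidized (anode).
E°cell = −0.41 − (−1.67) = +1.26 V, with n = 3 electrons transferred.
Balancing gives 3 Cr³⁺(aq) + Al(s) → 3 Cr²⁺(aq) + Al³⁺(aq); hence Q = ([Cr²⁺(aq)]^3·[Al³⁺(aq)]) / [Cr³⁺(aq)]^3 = 0.000164 (log Q = −3.786).
Applying E = E° − (RT ln10/nF)·log Q gives +1.26 − (0.072/3)(−3.786) = +1.351 V.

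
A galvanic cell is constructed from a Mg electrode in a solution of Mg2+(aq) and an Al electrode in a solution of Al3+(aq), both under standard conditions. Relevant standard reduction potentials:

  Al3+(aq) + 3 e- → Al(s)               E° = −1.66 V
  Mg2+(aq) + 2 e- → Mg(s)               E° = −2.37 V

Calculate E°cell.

+0.71 V

The Al³⁺/Al couple has the higher E°, so Al ion is reduced (cathode) and Mg is oxidized (anode).
E°cell = E°(cathode) − E°(anode) = −1.66 − (−2.37) = +0.71 V.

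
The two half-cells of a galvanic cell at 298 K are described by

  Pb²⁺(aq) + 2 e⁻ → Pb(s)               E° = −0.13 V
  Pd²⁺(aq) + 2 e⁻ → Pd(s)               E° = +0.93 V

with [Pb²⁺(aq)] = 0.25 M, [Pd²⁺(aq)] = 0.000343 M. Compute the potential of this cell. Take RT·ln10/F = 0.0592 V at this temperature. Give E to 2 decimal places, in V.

The Pd²⁺/Pd couple has the more positive E°, so it is the cathode; Pb²⁺/Pb is the anode.
E°cell = +0.93 − (−0.13) = +1.06 V, with n = 2 electrons transferred.
Balancing gives Pd²⁺(aq) + Pb(s) → Pd(s) + Pb²⁺(aq); hence Q = [Pb²⁺(aq)] / [Pd²⁺(aq)] = 729 (log Q = 2.863).
By the Nernst equation, E = +1.06 − (0.0592/2)·(2.863) = +0.98 V.

+0.98 V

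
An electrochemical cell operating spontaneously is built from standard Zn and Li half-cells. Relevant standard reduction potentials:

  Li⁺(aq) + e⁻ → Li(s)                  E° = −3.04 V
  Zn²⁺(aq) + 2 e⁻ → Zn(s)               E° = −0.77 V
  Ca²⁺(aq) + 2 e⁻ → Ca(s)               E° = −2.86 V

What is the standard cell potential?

The Zn²⁺/Zn couple has the higher E°, so Zn ion is reduced (cathode) and Li is oxidized (anode).
E°cell = E°(cathode) − E°(anode) = −0.77 − (−3.04) = +2.27 V.

+2.27 V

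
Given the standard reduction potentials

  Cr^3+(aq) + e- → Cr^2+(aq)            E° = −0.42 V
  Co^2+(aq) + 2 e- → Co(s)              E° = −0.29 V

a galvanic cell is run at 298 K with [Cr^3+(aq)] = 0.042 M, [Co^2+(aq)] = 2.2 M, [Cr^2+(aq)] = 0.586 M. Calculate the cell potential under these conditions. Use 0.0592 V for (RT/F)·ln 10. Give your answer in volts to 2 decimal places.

Co²⁺/Co is reduced (cathode, E° = −0.29 V) and Cr³⁺/Cr²⁺ is oxidized (anode).
E°cell = −0.29 − (−0.42) = +0.13 V, with n = 2 electrons transferred.
Balancing gives Co^2+(aq) + 2 Cr^2+(aq) → Co(s) + 2 Cr^3+(aq); hence Q = [Cr^3+(aq)]^2 / ([Co^2+(aq)]·[Cr^2+(aq)]^2) = 0.00233 (log Q = −2.632).
By the Nernst equation, E = +0.13 − (0.0592/2)·(−2.632) = +0.21 V.

+0.21 V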